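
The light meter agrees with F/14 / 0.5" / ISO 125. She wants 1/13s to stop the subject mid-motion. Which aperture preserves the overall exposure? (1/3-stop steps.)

f/5.6

Shutter speed: 0.5 → 0.4 → 0.3 → 1/4 → 1/5 → 1/6 → 1/8 → 1/10 → 1/13 — 2 2/3 stops shorter (darker).
Need 2 2/3 stops brighter from the aperture: f/14 → f/13 → f/11 → f/10 → f/9 → f/8 → f/7.1 → f/6.3 → f/5.6.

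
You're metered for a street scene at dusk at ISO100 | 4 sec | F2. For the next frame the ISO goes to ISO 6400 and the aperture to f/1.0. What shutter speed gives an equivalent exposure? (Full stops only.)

ISO: 100 → 200 → 400 → 800 → 1600 → 3200 → 6400 — 6 stops raised (brighter).
Aperture: f/2 → f/1.4 → f/1.0 — 2 stops wider (brighter).
Net change so far: 8 stops brighter. Offset with the shutter speed: 4 → 2 → 1 → 1/2 → 1/4 → 1/8 → 1/15 → 1/30 → 1/60.

1/60s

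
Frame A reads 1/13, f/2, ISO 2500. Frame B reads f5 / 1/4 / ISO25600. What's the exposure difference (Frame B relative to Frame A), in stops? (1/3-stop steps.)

Aperture: f/2 → f/2.2 → f/2.5 → f/2.8 → f/3.2 → f/3.5 → f/4 → f/4.5 → f/5 — 2 2/3 stops narrower (darker).
Shutter speed: 1/13 → 1/10 → 1/8 → 1/6 → 1/5 → 1/4 — 1 2/3 stops longer (brighter).
ISO: 2500 → 3200 → 4000 → 5000 → 6400 → 8000 → 10000 → 12800 → 16000 → 20000 → 25600 — 3 1/3 stops raised (brighter).
Net: −2 2/3 +1 2/3 +3 1/3 = +2 1/3 stops.

2 1/3 stops brighter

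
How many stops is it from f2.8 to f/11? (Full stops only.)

f/2.8 → f/4 → f/5.6 → f/8 → f/11 — count the steps: 4 stops.

4 stops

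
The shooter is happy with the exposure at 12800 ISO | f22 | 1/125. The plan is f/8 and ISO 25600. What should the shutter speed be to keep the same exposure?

Aperture: f/22 → f/16 → f/11 → f/8 — 3 stops larger aperture (brighter).
ISO: 12800 → 25600 — 1 stop raised (brighter).
Net change so far: 4 stops brighter. Offset with the shutter speed: 1/125 → 1/250 → 1/500 → 1/1000 → 1/2000.

1/2000s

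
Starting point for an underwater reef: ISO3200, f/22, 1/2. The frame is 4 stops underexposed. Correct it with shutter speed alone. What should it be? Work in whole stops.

8 s

Underexposed by 4 stops → need 4 stops brighter.
Shutter speed: 1/2 → 1 → 2 → 4 → 8.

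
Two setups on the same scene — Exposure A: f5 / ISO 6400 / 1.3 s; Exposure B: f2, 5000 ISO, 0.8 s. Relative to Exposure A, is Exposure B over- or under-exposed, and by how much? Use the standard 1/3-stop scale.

Aperture: f/5 → f/4.5 → f/4 → f/3.5 → f/3.2 → f/2.8 → f/2.5 → f/2.2 → f/2 — 2 2/3 stops larger aperture (brighter).
Shutter speed: 1.3 → 1 → 0.8 — 2/3 stop faster (darker).
ISO: 6400 → 5000 — 1/3 stop lower (darker).
Net: +2 2/3 −2/3 −1/3 = +1 2/3 stops.

1 2/3 stops brighter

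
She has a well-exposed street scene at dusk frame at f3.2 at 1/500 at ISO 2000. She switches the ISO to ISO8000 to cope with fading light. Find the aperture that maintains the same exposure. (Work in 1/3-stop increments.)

ISO: 2000 → 2500 → 3200 → 4000 → 5000 → 6400 → 8000 — 2 stops higher (brighter).
Need 2 stops darker from the aperture: f/3.2 → f/3.5 → f/4 → f/4.5 → f/5 → f/5.6 → f/6.3.

f/6.3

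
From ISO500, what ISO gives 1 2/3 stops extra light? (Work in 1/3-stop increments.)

ISO: 500 → 640 → 800 → 1000 → 1250 → 1600 — 1 2/3 stops higher (brighter).

ISO 1600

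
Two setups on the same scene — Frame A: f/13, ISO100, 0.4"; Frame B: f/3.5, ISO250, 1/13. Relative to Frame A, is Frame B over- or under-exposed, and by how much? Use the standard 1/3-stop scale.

Aperture: f/13 → f/11 → f/10 → f/9 → f/8 → f/7.1 → f/6.3 → f/5.6 → f/5 → f/4.5 → f/4 → f/3.5 — 3 2/3 stops opened up (brighter).
Shutter speed: 0.4 → 0.3 → 1/4 → 1/5 → 1/6 → 1/8 → 1/10 → 1/13 — 2 1/3 stops faster (darker).
ISO: 100 → 125 → 160 → 200 → 250 — 1 1/3 stops higher (brighter).
Net: +3 2/3 −2 1/3 +1 1/3 = +2 2/3 stops.

2 2/3 stops brighter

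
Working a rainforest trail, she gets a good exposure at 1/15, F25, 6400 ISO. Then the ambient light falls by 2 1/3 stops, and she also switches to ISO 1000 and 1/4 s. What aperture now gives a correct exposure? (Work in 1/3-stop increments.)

Scene light: 2 1/3 stops darker.
ISO: 6400 → 5000 → 4000 → 3200 → 2500 → 2000 → 1600 → 1250 → 1000 — 2 2/3 stops lower (darker).
Shutter speed: 1/15 → 1/13 → 1/10 → 1/8 → 1/6 → 1/5 → 1/4 — 2 stops slower (brighter).
Net so far: 3 stops darker. Aperture: f/25 → f/22 → f/20 → f/18 → f/16 → f/14 → f/13 → f/11 → f/10 → f/9.

f/9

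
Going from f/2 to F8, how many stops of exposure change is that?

f/2 → f/2.8 → f/4 → f/5.6 → f/8 — count the steps: 4 stops.

4 stops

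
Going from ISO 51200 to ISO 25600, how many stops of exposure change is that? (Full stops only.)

51200 → 25600 — count the steps: 1 stop.

1 stop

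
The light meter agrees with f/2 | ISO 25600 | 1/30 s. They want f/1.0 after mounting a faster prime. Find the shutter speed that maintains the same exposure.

1/125s

Aperture: f/2 → f/1.4 → f/1.0 — 2 stops opened up (brighter).
Need 2 stops darker from the shutter speed: 1/30 → 1/60 → 1/125.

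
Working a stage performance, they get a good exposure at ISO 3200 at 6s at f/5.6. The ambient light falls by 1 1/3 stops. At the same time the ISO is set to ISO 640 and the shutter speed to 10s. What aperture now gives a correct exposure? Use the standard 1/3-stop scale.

Scene light: 1 1/3 stops darker.
ISO: 3200 → 2500 → 2000 → 1600 → 1250 → 1000 → 800 → 640 — 2 1/3 stops lower (darker).
Shutter speed: 6 → 8 → 10 — 2/3 stop longer (brighter).
Net so far: 3 stops darker. Aperture: f/5.6 → f/5 → f/4.5 → f/4 → f/3.5 → f/3.2 → f/2.8 → f/2.5 → f/2.2 → f/2.

f/2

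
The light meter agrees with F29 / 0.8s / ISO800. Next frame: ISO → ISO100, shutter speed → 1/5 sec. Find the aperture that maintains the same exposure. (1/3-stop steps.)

f/5

ISO: 800 → 640 → 500 → 400 → 320 → 250 → 200 → 160 → 125 → 100 — 3 stops lower (darker).
Shutter speed: 0.8 → 0.6 → 0.5 → 0.4 → 0.3 → 1/4 → 1/5 — 2 stops faster (darker).
Net change so far: 5 stops darker. Offset with the aperture: f/29 → f/25 → f/22 → f/20 → f/18 → f/16 → f/14 → f/13 → f/11 → f/10 → f/9 → f/8 → f/7.1 → f/6.3 → f/5.6 → f/5.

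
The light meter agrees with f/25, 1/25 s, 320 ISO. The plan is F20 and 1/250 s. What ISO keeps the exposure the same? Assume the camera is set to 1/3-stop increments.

Aperture: f/25 → f/22 → f/20 — 2/3 stop larger aperture (brighter).
Shutter speed: 1/25 → 1/30 → 1/40 → 1/50 → 1/60 → 1/80 → 1/100 → 1/125 → 1/160 → 1/200 → 1/250 — 3 1/3 stops shorter (darker).
Net change so far: 2 2/3 stops darker. Offset with the ISO: 320 → 400 → 500 → 640 → 800 → 1000 → 1250 → 1600 → 2000.

ISO 2000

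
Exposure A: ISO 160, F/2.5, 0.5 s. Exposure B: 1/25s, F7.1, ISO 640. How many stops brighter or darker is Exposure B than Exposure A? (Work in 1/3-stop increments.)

4 2/3 stops darker

Aperture: f/2.5 → f/2.8 → f/3.2 → f/3.5 → f/4 → f/4.5 → f/5 → f/5.6 → f/6.3 → f/7.1 — 3 stops stopped down (darker).
Shutter speed: 0.5 → 0.4 → 0.3 → 1/4 → 1/5 → 1/6 → 1/8 → 1/10 → 1/13 → 1/15 → 1/20 → 1/25 — 3 2/3 stops shorter (darker).
ISO: 160 → 200 → 250 → 320 → 400 → 500 → 640 — 2 stops raised (brighter).
Net: −3 −3 2/3 +2 = −4 2/3 stops.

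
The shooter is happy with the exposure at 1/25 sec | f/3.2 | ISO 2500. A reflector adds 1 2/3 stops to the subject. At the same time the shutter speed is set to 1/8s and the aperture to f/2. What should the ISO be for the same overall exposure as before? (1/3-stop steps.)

ISO 100

Scene light: 1 2/3 stops brighter.
Shutter speed: 1/25 → 1/20 → 1/15 → 1/13 → 1/10 → 1/8 — 1 2/3 stops longer (brighter).
Aperture: f/3.2 → f/2.8 → f/2.5 → f/2.2 → f/2 — 1 1/3 stops wider (brighter).
Net so far: 4 2/3 stops brighter. ISO: 2500 → 2000 → 1600 → 1250 → 1000 → 800 → 640 → 500 → 400 → 320 → 250 → 200 → 160 → 125 → 100.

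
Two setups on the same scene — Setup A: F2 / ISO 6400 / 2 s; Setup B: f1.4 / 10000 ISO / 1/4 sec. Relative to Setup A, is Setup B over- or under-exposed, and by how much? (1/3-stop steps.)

Aperture: f/2 → f/1.8 → f/1.6 → f/1.4 — 1 stop opened up (brighter).
Shutter speed: 2 → 1.6 → 1.3 → 1 → 0.8 → 0.6 → 0.5 → 0.4 → 0.3 → 1/4 — 3 stops shorter (darker).
ISO: 6400 → 8000 → 10000 — 2/3 stop raised (brighter).
Net: +1 −3 +2/3 = −1 1/3 stops.

1 1/3 stops darker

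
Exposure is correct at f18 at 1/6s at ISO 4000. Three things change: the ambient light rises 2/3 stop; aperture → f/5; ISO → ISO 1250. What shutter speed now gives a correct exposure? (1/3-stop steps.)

1/40s

Scene light: 2/3 stop brighter.
Aperture: f/18 → f/16 → f/14 → f/13 → f/11 → f/10 → f/9 → f/8 → f/7.1 → f/6.3 → f/5.6 → f/5 — 3 2/3 stops larger aperture (brighter).
ISO: 4000 → 3200 → 2500 → 2000 → 1600 → 1250 — 1 2/3 stops lower (darker).
Net so far: 2 2/3 stops brighter. Shutter speed: 1/6 → 1/8 → 1/10 → 1/13 → 1/15 → 1/20 → 1/25 → 1/30 → 1/40.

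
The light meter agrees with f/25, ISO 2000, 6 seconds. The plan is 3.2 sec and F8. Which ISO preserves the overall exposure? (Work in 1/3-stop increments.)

ISO 400

Shutter speed: 6 → 5 → 4 → 3.2 — 1 stop faster (darker).
Aperture: f/25 → f/22 → f/20 → f/18 → f/16 → f/14 → f/13 → f/11 → f/10 → f/9 → f/8 — 3 1/3 stops opened up (brighter).
Net change so far: 2 1/3 stops brighter. Offset with the ISO: 2000 → 1600 → 1250 → 1000 → 800 → 640 → 500 → 400.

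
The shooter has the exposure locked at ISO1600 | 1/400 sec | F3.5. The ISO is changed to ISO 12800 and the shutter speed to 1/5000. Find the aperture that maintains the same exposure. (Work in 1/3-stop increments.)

ISO: 1600 → 2000 → 2500 → 3200 → 4000 → 5000 → 6400 → 8000 → 10000 → 12800 — 3 stops raised (brighter).
Shutter speed: 1/400 → 1/500 → 1/640 → 1/800 → 1/1000 → 1/1250 → 1/1600 → 1/2000 → 1/2500 → 1/3200 → 1/4000 → 1/5000 — 3 2/3 stops faster (darker).
Net change so far: 2/3 stop darker. Offset with the aperture: f/3.5 → f/3.2 → f/2.8.

f/2.8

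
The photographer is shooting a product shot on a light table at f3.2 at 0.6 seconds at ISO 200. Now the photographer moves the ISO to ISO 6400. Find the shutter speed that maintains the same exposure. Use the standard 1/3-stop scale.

ISO: 200 → 250 → 320 → 400 → 500 → 640 → 800 → 1000 → 1250 → 1600 → 2000 → 2500 → 3200 → 4000 → 5000 → 6400 — 5 stops higher (brighter).
Need 5 stops darker from the shutter speed: 0.6 → 0.5 → 0.4 → 0.3 → 1/4 → 1/5 → 1/6 → 1/8 → 1/10 → 1/13 → 1/15 → 1/20 → 1/25 → 1/30 → 1/40 → 1/50.

1/50s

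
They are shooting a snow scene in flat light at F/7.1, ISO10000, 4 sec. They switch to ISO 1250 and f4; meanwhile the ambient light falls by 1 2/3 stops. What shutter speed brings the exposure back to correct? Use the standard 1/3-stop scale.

30 s

Scene light: 1 2/3 stops darker.
ISO: 10000 → 8000 → 6400 → 5000 → 4000 → 3200 → 2500 → 2000 → 1600 → 1250 — 3 stops dropped (darker).
Aperture: f/7.1 → f/6.3 → f/5.6 → f/5 → f/4.5 → f/4 — 1 2/3 stops larger aperture (brighter).
Net so far: 3 stops darker. Shutter speed: 4 → 5 → 6 → 8 → 10 → 13 → 15 → 20 → 25 → 30.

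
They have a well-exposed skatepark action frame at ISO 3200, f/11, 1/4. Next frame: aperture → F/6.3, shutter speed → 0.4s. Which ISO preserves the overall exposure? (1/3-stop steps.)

ISO 640

Aperture: f/11 → f/10 → f/9 → f/8 → f/7.1 → f/6.3 — 1 2/3 stops opened up (brighter).
Shutter speed: 1/4 → 0.3 → 0.4 — 2/3 stop slower (brighter).
Net change so far: 2 1/3 stops brighter. Offset with the ISO: 3200 → 2500 → 2000 → 1600 → 1250 → 1000 → 800 → 640.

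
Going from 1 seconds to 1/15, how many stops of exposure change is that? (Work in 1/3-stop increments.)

4 stops

1 → 0.8 → 0.6 → 0.5 → 0.4 → 0.3 → 1/4 → 1/5 → 1/6 → 1/8 → 1/10 → 1/13 → 1/15 — count the steps: 12 third-stops = 4 stops.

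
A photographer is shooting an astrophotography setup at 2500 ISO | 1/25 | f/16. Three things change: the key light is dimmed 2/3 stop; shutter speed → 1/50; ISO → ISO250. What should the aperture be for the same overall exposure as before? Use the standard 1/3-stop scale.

f/2.8

Scene light: 2/3 stop darker.
Shutter speed: 1/25 → 1/30 → 1/40 → 1/50 — 1 stop faster (darker).
ISO: 2500 → 2000 → 1600 → 1250 → 1000 → 800 → 640 → 500 → 400 → 320 → 250 — 3 1/3 stops dropped (darker).
Net so far: 5 stops darker. Aperture: f/16 → f/14 → f/13 → f/11 → f/10 → f/9 → f/8 → f/7.1 → f/6.3 → f/5.6 → f/5 → f/4.5 → f/4 → f/3.5 → f/3.2 → f/2.8.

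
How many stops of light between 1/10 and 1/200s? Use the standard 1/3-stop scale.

4 1/3 stops

1/10 → 1/13 → 1/15 → 1/20 → 1/25 → 1/30 → 1/40 → 1/50 → 1/60 → 1/80 → 1/100 → 1/125 → 1/160 → 1/200 — count the steps: 13 third-stops = 4 1/3 stops.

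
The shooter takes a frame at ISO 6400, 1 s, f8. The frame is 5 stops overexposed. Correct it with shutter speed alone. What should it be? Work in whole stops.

Overexposed by 5 stops → need 5 stops darker.
Shutter speed: 1 → 1/2 → 1/4 → 1/8 → 1/15 → 1/30.

1/30s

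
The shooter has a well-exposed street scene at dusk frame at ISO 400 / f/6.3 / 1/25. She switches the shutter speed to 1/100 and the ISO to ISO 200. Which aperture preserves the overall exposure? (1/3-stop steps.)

f/2.2

Shutter speed: 1/25 → 1/30 → 1/40 → 1/50 → 1/60 → 1/80 → 1/100 — 2 stops faster (darker).
ISO: 400 → 320 → 250 → 200 — 1 stop lower (darker).
Net change so far: 3 stops darker. Offset with the aperture: f/6.3 → f/5.6 → f/5 → f/4.5 → f/4 → f/3.5 → f/3.2 → f/2.8 → f/2.5 → f/2.2.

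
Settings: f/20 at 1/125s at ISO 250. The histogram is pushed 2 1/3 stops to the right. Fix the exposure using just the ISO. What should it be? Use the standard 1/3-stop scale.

Overexposed by 2 1/3 stops → need 2 1/3 stops darker.
ISO: 250 → 200 → 160 → 125 → 100 → 80 → 64 → 50.

ISO 50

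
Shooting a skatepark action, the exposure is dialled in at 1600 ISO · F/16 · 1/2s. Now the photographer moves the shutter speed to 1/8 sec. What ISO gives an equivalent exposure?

Shutter speed: 1/2 → 1/4 → 1/8 — 2 stops shorter (darker).
Need 2 stops brighter from the ISO: 1600 → 3200 → 6400.

ISO 6400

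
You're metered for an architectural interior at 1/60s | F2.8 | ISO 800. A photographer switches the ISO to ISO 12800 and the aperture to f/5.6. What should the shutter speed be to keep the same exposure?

ISO: 800 → 1600 → 3200 → 6400 → 12800 — 4 stops raised (brighter).
Aperture: f/2.8 → f/4 → f/5.6 — 2 stops smaller aperture (darker).
Net change so far: 2 stops brighter. Offset with the shutter speed: 1/60 → 1/125 → 1/250.

1/250s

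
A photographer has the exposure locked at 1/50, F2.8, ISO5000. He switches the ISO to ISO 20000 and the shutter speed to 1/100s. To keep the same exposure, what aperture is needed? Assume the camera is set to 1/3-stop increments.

ISO: 5000 → 6400 → 8000 → 10000 → 12800 → 16000 → 20000 — 2 stops raised (brighter).
Shutter speed: 1/50 → 1/60 → 1/80 → 1/100 — 1 stop faster (darker).
Net change so far: 1 stop brighter. Offset with the aperture: f/2.8 → f/3.2 → f/3.5 → f/4.

f/4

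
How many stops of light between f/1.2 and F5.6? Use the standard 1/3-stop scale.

4 1/3 stops

f/1.2 → f/1.4 → f/1.6 → f/1.8 → f/2 → f/2.2 → f/2.5 → f/2.8 → f/3.2 → f/3.5 → f/4 → f/4.5 → f/5 → f/5.6 — count the steps: 13 third-stops = 4 1/3 stops.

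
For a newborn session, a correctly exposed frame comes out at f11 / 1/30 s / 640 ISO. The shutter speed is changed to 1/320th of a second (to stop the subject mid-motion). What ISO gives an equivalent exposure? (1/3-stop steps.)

Shutter speed: 1/30 → 1/40 → 1/50 → 1/60 → 1/80 → 1/100 → 1/125 → 1/160 → 1/200 → 1/250 → 1/320 — 3 1/3 stops shorter (darker).
Need 3 1/3 stops brighter from the ISO: 640 → 800 → 1000 → 1250 → 1600 → 2000 → 2500 → 3200 → 4000 → 5000 → 6400.

ISO 6400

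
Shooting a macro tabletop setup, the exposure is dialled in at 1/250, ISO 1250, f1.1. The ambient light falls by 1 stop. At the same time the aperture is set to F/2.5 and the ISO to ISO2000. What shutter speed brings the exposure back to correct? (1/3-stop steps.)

Scene light: 1 stop darker.
Aperture: f/1.1 → f/1.2 → f/1.4 → f/1.6 → f/1.8 → f/2 → f/2.2 → f/2.5 — 2 1/3 stops stopped down (darker).
ISO: 1250 → 1600 → 2000 — 2/3 stop raised (brighter).
Net so far: 2 2/3 stops darker. Shutter speed: 1/250 → 1/200 → 1/160 → 1/125 → 1/100 → 1/80 → 1/60 → 1/50 → 1/40.

1/40s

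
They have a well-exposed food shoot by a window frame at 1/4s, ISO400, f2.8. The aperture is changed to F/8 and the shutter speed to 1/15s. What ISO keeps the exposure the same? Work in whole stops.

ISO 12800

Aperture: f/2.8 → f/4 → f/5.6 → f/8 — 3 stops narrower (darker).
Shutter speed: 1/4 → 1/8 → 1/15 — 2 stops faster (darker).
Net change so far: 5 stops darker. Offset with the ISO: 400 → 800 → 1600 → 3200 → 6400 → 12800.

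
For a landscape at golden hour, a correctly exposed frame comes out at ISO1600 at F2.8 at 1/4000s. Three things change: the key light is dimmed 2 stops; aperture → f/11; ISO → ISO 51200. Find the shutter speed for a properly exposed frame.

Scene light: 2 stops darker.
Aperture: f/2.8 → f/4 → f/5.6 → f/8 → f/11 — 4 stops smaller aperture (darker).
ISO: 1600 → 3200 → 6400 → 12800 → 25600 → 51200 — 5 stops higher (brighter).
Net so far: 1 stop darker. Shutter speed: 1/4000 → 1/2000.

1/2000s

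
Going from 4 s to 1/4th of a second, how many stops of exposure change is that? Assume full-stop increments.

4 stops

4 → 2 → 1 → 1/2 → 1/4 — count the steps: 4 stops.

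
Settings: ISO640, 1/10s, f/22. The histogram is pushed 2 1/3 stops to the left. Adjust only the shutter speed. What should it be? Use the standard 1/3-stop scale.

0.5 s

Underexposed by 2 1/3 stops → need 2 1/3 stops brighter.
Shutter speed: 1/10 → 1/8 → 1/6 → 1/5 → 1/4 → 0.3 → 0.4 → 0.5.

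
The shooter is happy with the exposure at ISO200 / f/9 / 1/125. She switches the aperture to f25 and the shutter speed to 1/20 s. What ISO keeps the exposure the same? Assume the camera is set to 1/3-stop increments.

ISO 250

Aperture: f/9 → f/10 → f/11 → f/13 → f/14 → f/16 → f/18 → f/20 → f/22 → f/25 — 3 stops smaller aperture (darker).
Shutter speed: 1/125 → 1/100 → 1/80 → 1/60 → 1/50 → 1/40 → 1/30 → 1/25 → 1/20 — 2 2/3 stops longer (brighter).
Net change so far: 1/3 stop darker. Offset with the ISO: 200 → 250.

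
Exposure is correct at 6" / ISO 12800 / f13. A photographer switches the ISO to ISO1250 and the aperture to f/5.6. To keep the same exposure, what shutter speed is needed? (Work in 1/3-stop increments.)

ISO: 12800 → 10000 → 8000 → 6400 → 5000 → 4000 → 3200 → 2500 → 2000 → 1600 → 1250 — 3 1/3 stops dropped (darker).
Aperture: f/13 → f/11 → f/10 → f/9 → f/8 → f/7.1 → f/6.3 → f/5.6 — 2 1/3 stops wider (brighter).
Net change so far: 1 stop darker. Offset with the shutter speed: 6 → 8 → 10 → 13.

13 s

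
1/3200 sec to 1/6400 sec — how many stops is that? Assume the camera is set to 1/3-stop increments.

1/3200 → 1/4000 → 1/5000 → 1/6400 — count the steps: 3 third-stops = 1 stop.

1 stop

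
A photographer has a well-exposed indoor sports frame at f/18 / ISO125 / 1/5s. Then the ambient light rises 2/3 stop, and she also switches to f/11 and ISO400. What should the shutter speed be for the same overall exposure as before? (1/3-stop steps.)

1/60s

Scene light: 2/3 stop brighter.
Aperture: f/18 → f/16 → f/14 → f/13 → f/11 — 1 1/3 stops wider (brighter).
ISO: 125 → 160 → 200 → 250 → 320 → 400 — 1 2/3 stops raised (brighter).
Net so far: 3 2/3 stops brighter. Shutter speed: 1/5 → 1/6 → 1/8 → 1/10 → 1/13 → 1/15 → 1/20 → 1/25 → 1/30 → 1/40 → 1/50 → 1/60.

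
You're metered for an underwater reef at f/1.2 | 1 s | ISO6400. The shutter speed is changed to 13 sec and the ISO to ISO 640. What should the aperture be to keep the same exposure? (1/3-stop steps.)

f/1.4

Shutter speed: 1 → 1.3 → 1.6 → 2 → 2.5 → 3.2 → 4 → 5 → 6 → 8 → 10 → 13 — 3 2/3 stops slower (brighter).
ISO: 6400 → 5000 → 4000 → 3200 → 2500 → 2000 → 1600 → 1250 → 1000 → 800 → 640 — 3 1/3 stops dropped (darker).
Net change so far: 1/3 stop brighter. Offset with the aperture: f/1.2 → f/1.4.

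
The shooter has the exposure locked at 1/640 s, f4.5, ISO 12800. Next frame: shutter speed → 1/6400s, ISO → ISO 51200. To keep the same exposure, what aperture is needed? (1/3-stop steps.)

Shutter speed: 1/640 → 1/800 → 1/1000 → 1/1250 → 1/1600 → 1/2000 → 1/2500 → 1/3200 → 1/4000 → 1/5000 → 1/6400 — 3 1/3 stops shorter (darker).
ISO: 12800 → 16000 → 20000 → 25600 → 32000 → 40000 → 51200 — 2 stops higher (brighter).
Net change so far: 1 1/3 stops darker. Offset with the aperture: f/4.5 → f/4 → f/3.5 → f/3.2 → f/2.8.

f/2.8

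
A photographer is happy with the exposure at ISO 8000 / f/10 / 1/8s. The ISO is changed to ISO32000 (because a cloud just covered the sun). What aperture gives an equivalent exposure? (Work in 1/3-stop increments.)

f/20

ISO: 8000 → 10000 → 12800 → 16000 → 20000 → 25600 → 32000 — 2 stops higher (brighter).
Need 2 stops darker from the aperture: f/10 → f/11 → f/13 → f/14 → f/16 → f/18 → f/20.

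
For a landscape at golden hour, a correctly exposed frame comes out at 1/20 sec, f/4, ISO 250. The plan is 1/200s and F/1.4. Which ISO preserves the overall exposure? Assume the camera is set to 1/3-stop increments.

Shutter speed: 1/20 → 1/25 → 1/30 → 1/40 → 1/50 → 1/60 → 1/80 → 1/100 → 1/125 → 1/160 → 1/200 — 3 1/3 stops shorter (darker).
Aperture: f/4 → f/3.5 → f/3.2 → f/2.8 → f/2.5 → f/2.2 → f/2 → f/1.8 → f/1.6 → f/1.4 — 3 stops opened up (brighter).
Net change so far: 1/3 stop darker. Offset with the ISO: 250 → 320.

ISO 320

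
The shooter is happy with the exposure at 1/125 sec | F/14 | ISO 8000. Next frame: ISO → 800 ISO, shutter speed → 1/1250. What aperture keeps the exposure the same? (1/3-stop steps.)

ISO: 8000 → 6400 → 5000 → 4000 → 3200 → 2500 → 2000 → 1600 → 1250 → 1000 → 800 — 3 1/3 stops lower (darker).
Shutter speed: 1/125 → 1/160 → 1/200 → 1/250 → 1/320 → 1/400 → 1/500 → 1/640 → 1/800 → 1/1000 → 1/1250 — 3 1/3 stops shorter (darker).
Net change so far: 6 2/3 stops darker. Offset with the aperture: f/14 → f/13 → f/11 → f/10 → f/9 → f/8 → f/7.1 → f/6.3 → f/5.6 → f/5 → f/4.5 → f/4 → f/3.5 → f/3.2 → f/2.8 → f/2.5 → f/2.2 → f/2 → f/1.8 → f/1.6 → f/1.4.

f/1.4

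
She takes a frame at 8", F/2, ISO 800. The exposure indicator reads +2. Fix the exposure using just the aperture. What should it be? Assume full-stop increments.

Overexposed by 2 stops → need 2 stops darker.
Aperture: f/2 → f/2.8 → f/4.

f/4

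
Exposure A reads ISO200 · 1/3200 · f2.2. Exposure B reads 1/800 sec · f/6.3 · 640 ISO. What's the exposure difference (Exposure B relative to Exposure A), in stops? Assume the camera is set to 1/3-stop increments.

Aperture: f/2.2 → f/2.5 → f/2.8 → f/3.2 → f/3.5 → f/4 → f/4.5 → f/5 → f/5.6 → f/6.3 — 3 stops smaller aperture (darker).
Shutter speed: 1/3200 → 1/2500 → 1/2000 → 1/1600 → 1/1250 → 1/1000 → 1/800 — 2 stops longer (brighter).
ISO: 200 → 250 → 320 → 400 → 500 → 640 — 1 2/3 stops raised (brighter).
Net: −3 +2 +1 2/3 = +2/3 stops.

2/3 stop brighter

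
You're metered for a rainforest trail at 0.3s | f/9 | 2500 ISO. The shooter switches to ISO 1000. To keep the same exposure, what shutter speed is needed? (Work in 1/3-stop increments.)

0.8 s

ISO: 2500 → 2000 → 1600 → 1250 → 1000 — 1 1/3 stops lower (darker).
Need 1 1/3 stops brighter from the shutter speed: 0.3 → 0.4 → 0.5 → 0.6 → 0.8.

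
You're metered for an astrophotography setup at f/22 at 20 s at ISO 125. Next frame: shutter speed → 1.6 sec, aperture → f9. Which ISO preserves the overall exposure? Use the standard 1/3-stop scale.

Shutter speed: 20 → 15 → 13 → 10 → 8 → 6 → 5 → 4 → 3.2 → 2.5 → 2 → 1.6 — 3 2/3 stops shorter (darker).
Aperture: f/22 → f/20 → f/18 → f/16 → f/14 → f/13 → f/11 → f/10 → f/9 — 2 2/3 stops opened up (brighter).
Net change so far: 1 stop darker. Offset with the ISO: 125 → 160 → 200 → 250.

ISO 250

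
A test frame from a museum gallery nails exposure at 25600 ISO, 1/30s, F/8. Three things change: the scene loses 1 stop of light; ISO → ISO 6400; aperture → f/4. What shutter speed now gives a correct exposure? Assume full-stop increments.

Scene light: 1 stop darker.
ISO: 25600 → 12800 → 6400 — 2 stops dropped (darker).
Aperture: f/8 → f/5.6 → f/4 — 2 stops wider (brighter).
Net so far: 1 stop darker. Shutter speed: 1/30 → 1/15.

1/15s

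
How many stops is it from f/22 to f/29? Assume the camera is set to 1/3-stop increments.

2/3 stop

f/22 → f/25 → f/29 — count the steps: 2 third-stops = 2/3 stop.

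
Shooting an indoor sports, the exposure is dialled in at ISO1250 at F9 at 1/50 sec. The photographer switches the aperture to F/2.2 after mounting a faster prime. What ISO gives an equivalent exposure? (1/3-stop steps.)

Aperture: f/9 → f/8 → f/7.1 → f/6.3 → f/5.6 → f/5 → f/4.5 → f/4 → f/3.5 → f/3.2 → f/2.8 → f/2.5 → f/2.2 — 4 stops larger aperture (brighter).
Need 4 stops darker from the ISO: 1250 → 1000 → 800 → 640 → 500 → 400 → 320 → 250 → 200 → 160 → 125 → 100 → 80.

ISO 80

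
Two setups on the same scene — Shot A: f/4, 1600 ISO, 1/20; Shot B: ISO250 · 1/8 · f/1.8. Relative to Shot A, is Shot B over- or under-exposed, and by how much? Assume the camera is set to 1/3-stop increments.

1 stop brighter

Aperture: f/4 → f/3.5 → f/3.2 → f/2.8 → f/2.5 → f/2.2 → f/2 → f/1.8 — 2 1/3 stops wider (brighter).
Shutter speed: 1/20 → 1/15 → 1/13 → 1/10 → 1/8 — 1 1/3 stops slower (brighter).
ISO: 1600 → 1250 → 1000 → 800 → 640 → 500 → 400 → 320 → 250 — 2 2/3 stops dropped (darker).
Net: +2 1/3 +1 1/3 −2 2/3 = +1 stop.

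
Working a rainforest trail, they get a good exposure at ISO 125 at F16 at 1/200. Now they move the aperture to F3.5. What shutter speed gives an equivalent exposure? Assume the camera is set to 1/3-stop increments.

1/4000s

Aperture: f/16 → f/14 → f/13 → f/11 → f/10 → f/9 → f/8 → f/7.1 → f/6.3 → f/5.6 → f/5 → f/4.5 → f/4 → f/3.5 — 4 1/3 stops larger aperture (brighter).
Need 4 1/3 stops darker from the shutter speed: 1/200 → 1/250 → 1/320 → 1/400 → 1/500 → 1/640 → 1/800 → 1/1000 → 1/1250 → 1/1600 → 1/2000 → 1/2500 → 1/3200 → 1/4000.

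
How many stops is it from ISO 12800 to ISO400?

5 stops

12800 → 6400 → 3200 → 1600 → 800 → 400 — count the steps: 5 stops.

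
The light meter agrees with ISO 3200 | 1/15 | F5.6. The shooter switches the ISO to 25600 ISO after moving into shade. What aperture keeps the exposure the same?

f/16

ISO: 3200 → 6400 → 12800 → 25600 — 3 stops higher (brighter).
Need 3 stops darker from the aperture: f/5.6 → f/8 → f/11 → f/16.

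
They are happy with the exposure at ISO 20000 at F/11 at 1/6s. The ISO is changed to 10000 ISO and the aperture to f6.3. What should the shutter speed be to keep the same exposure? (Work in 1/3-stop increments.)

1/10s

ISO: 20000 → 16000 → 12800 → 10000 — 1 stop lower (darker).
Aperture: f/11 → f/10 → f/9 → f/8 → f/7.1 → f/6.3 — 1 2/3 stops opened up (brighter).
Net change so far: 2/3 stop brighter. Offset with the shutter speed: 1/6 → 1/8 → 1/10.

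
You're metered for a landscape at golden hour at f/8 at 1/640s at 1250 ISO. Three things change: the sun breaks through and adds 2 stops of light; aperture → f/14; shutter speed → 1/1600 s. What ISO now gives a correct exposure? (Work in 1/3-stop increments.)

Scene light: 2 stops brighter.
Aperture: f/8 → f/9 → f/10 → f/11 → f/13 → f/14 — 1 2/3 stops smaller aperture (darker).
Shutter speed: 1/640 → 1/800 → 1/1000 → 1/1250 → 1/1600 — 1 1/3 stops shorter (darker).
Net so far: 1 stop darker. ISO: 1250 → 1600 → 2000 → 2500.

ISO 2500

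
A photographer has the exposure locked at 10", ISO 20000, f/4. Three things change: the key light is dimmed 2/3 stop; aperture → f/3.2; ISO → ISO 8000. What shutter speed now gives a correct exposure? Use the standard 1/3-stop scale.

Scene light: 2/3 stop darker.
Aperture: f/4 → f/3.5 → f/3.2 — 2/3 stop opened up (brighter).
ISO: 20000 → 16000 → 12800 → 10000 → 8000 — 1 1/3 stops lower (darker).
Net so far: 1 1/3 stops darker. Shutter speed: 10 → 13 → 15 → 20 → 25.

25 s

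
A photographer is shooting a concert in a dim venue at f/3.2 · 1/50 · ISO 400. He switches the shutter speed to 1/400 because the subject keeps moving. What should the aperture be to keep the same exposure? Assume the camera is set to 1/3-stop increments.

f/1.1

Shutter speed: 1/50 → 1/60 → 1/80 → 1/100 → 1/125 → 1/160 → 1/200 → 1/250 → 1/320 → 1/400 — 3 stops shorter (darker).
Need 3 stops brighter from the aperture: f/3.2 → f/2.8 → f/2.5 → f/2.2 → f/2 → f/1.8 → f/1.6 → f/1.4 → f/1.2 → f/1.1.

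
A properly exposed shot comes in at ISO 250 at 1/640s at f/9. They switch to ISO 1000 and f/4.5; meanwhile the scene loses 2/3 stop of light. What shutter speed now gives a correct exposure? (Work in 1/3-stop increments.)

Scene light: 2/3 stop darker.
ISO: 250 → 320 → 400 → 500 → 640 → 800 → 1000 — 2 stops higher (brighter).
Aperture: f/9 → f/8 → f/7.1 → f/6.3 → f/5.6 → f/5 → f/4.5 — 2 stops opened up (brighter).
Net so far: 3 1/3 stops brighter. Shutter speed: 1/640 → 1/800 → 1/1000 → 1/1250 → 1/1600 → 1/2000 → 1/2500 → 1/3200 → 1/4000 → 1/5000 → 1/6400.

1/6400s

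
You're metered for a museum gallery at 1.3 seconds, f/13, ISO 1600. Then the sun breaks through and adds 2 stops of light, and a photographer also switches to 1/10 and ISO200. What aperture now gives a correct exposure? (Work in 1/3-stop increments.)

f/2.5

Scene light: 2 stops brighter.
Shutter speed: 1.3 → 1 → 0.8 → 0.6 → 0.5 → 0.4 → 0.3 → 1/4 → 1/5 → 1/6 → 1/8 → 1/10 — 3 2/3 stops shorter (darker).
ISO: 1600 → 1250 → 1000 → 800 → 640 → 500 → 400 → 320 → 250 → 200 — 3 stops lower (darker).
Net so far: 4 2/3 stops darker. Aperture: f/13 → f/11 → f/10 → f/9 → f/8 → f/7.1 → f/6.3 → f/5.6 → f/5 → f/4.5 → f/4 → f/3.5 → f/3.2 → f/2.8 → f/2.5.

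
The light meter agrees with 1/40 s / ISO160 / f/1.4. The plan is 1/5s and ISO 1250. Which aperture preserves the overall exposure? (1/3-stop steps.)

f/11

Shutter speed: 1/40 → 1/30 → 1/25 → 1/20 → 1/15 → 1/13 → 1/10 → 1/8 → 1/6 → 1/5 — 3 stops longer (brighter).
ISO: 160 → 200 → 250 → 320 → 400 → 500 → 640 → 800 → 1000 → 1250 — 3 stops raised (brighter).
Net change so far: 6 stops brighter. Offset with the aperture: f/1.4 → f/1.6 → f/1.8 → f/2 → f/2.2 → f/2.5 → f/2.8 → f/3.2 → f/3.5 → f/4 → f/4.5 → f/5 → f/5.6 → f/6.3 → f/7.1 → f/8 → f/9 → f/10 → f/11.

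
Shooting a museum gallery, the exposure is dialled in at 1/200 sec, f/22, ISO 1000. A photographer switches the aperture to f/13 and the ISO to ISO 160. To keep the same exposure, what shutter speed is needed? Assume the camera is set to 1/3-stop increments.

Aperture: f/22 → f/20 → f/18 → f/16 → f/14 → f/13 — 1 2/3 stops larger aperture (brighter).
ISO: 1000 → 800 → 640 → 500 → 400 → 320 → 250 → 200 → 160 — 2 2/3 stops dropped (darker).
Net change so far: 1 stop darker. Offset with the shutter speed: 1/200 → 1/160 → 1/125 → 1/100.

1/100s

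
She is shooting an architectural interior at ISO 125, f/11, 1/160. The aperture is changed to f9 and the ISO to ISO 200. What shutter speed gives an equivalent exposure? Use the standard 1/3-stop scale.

Aperture: f/11 → f/10 → f/9 — 2/3 stop larger aperture (brighter).
ISO: 125 → 160 → 200 — 2/3 stop raised (brighter).
Net change so far: 1 1/3 stops brighter. Offset with the shutter speed: 1/160 → 1/200 → 1/250 → 1/320 → 1/400.

1/400s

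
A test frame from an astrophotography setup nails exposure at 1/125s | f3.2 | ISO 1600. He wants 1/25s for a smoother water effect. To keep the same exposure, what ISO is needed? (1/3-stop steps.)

Shutter speed: 1/125 → 1/100 → 1/80 → 1/60 → 1/50 → 1/40 → 1/30 → 1/25 — 2 1/3 stops longer (brighter).
Need 2 1/3 stops darker from the ISO: 1600 → 1250 → 1000 → 800 → 640 → 500 → 400 → 320.

ISO 320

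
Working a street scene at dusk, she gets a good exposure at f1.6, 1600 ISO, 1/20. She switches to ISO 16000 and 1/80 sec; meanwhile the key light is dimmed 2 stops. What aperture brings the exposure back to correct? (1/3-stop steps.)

f/1.2

Scene light: 2 stops darker.
ISO: 1600 → 2000 → 2500 → 3200 → 4000 → 5000 → 6400 → 8000 → 10000 → 12800 → 16000 — 3 1/3 stops raised (brighter).
Shutter speed: 1/20 → 1/25 → 1/30 → 1/40 → 1/50 → 1/60 → 1/80 — 2 stops shorter (darker).
Net so far: 2/3 stop darker. Aperture: f/1.6 → f/1.4 → f/1.2.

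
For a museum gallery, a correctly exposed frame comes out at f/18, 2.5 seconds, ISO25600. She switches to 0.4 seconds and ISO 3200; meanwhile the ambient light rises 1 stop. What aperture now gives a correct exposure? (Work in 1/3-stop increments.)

Scene light: 1 stop brighter.
Shutter speed: 2.5 → 2 → 1.6 → 1.3 → 1 → 0.8 → 0.6 → 0.5 → 0.4 — 2 2/3 stops shorter (darker).
ISO: 25600 → 20000 → 16000 → 12800 → 10000 → 8000 → 6400 → 5000 → 4000 → 3200 — 3 stops lower (darker).
Net so far: 4 2/3 stops darker. Aperture: f/18 → f/16 → f/14 → f/13 → f/11 → f/10 → f/9 → f/8 → f/7.1 → f/6.3 → f/5.6 → f/5 → f/4.5 → f/4 → f/3.5.

f/3.5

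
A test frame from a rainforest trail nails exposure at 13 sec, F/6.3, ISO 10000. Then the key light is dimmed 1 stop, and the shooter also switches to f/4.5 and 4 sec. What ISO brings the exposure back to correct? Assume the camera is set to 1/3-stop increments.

ISO 32000

Scene light: 1 stop darker.
Aperture: f/6.3 → f/5.6 → f/5 → f/4.5 — 1 stop opened up (brighter).
Shutter speed: 13 → 10 → 8 → 6 → 5 → 4 — 1 2/3 stops faster (darker).
Net so far: 1 2/3 stops darker. ISO: 10000 → 12800 → 16000 → 20000 → 25600 → 32000.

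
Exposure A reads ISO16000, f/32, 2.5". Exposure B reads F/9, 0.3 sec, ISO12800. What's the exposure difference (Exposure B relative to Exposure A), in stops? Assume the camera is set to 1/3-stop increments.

Aperture: f/32 → f/29 → f/25 → f/22 → f/20 → f/18 → f/16 → f/14 → f/13 → f/11 → f/10 → f/9 — 3 2/3 stops larger aperture (brighter).
Shutter speed: 2.5 → 2 → 1.6 → 1.3 → 1 → 0.8 → 0.6 → 0.5 → 0.4 → 0.3 — 3 stops shorter (darker).
ISO: 16000 → 12800 — 1/3 stop dropped (darker).
Net: +3 2/3 −3 −1/3 = +1/3 stops.

1/3 stop brighter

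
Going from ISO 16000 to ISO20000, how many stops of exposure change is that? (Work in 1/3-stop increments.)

1/3 stop

16000 → 20000 — count the steps: 1 third-stops = 1/3 stop.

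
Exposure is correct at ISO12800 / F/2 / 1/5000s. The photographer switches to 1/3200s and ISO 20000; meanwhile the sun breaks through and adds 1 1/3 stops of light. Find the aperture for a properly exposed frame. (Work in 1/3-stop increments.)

f/5

Scene light: 1 1/3 stops brighter.
Shutter speed: 1/5000 → 1/4000 → 1/3200 — 2/3 stop longer (brighter).
ISO: 12800 → 16000 → 20000 — 2/3 stop higher (brighter).
Net so far: 2 2/3 stops brighter. Aperture: f/2 → f/2.2 → f/2.5 → f/2.8 → f/3.2 → f/3.5 → f/4 → f/4.5 → f/5.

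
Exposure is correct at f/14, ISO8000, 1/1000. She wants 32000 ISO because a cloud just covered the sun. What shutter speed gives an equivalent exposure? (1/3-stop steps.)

1/4000s

ISO: 8000 → 10000 → 12800 → 16000 → 20000 → 25600 → 32000 — 2 stops raised (brighter).
Need 2 stops darker from the shutter speed: 1/1000 → 1/1250 → 1/1600 → 1/2000 → 1/2500 → 1/3200 → 1/4000.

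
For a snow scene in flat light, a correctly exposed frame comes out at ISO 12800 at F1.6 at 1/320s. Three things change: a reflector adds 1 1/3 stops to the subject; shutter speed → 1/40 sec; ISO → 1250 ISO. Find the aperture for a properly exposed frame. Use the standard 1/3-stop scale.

Scene light: 1 1/3 stops brighter.
Shutter speed: 1/320 → 1/250 → 1/200 → 1/160 → 1/125 → 1/100 → 1/80 → 1/60 → 1/50 → 1/40 — 3 stops slower (brighter).
ISO: 12800 → 10000 → 8000 → 6400 → 5000 → 4000 → 3200 → 2500 → 2000 → 1600 → 1250 — 3 1/3 stops dropped (darker).
Net so far: 1 stop brighter. Aperture: f/1.6 → f/1.8 → f/2 → f/2.2.

f/2.2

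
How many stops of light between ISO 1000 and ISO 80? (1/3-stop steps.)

1000 → 800 → 640 → 500 → 400 → 320 → 250 → 200 → 160 → 125 → 100 → 80 — count the steps: 11 third-stops = 3 2/3 stops.

3 2/3 stops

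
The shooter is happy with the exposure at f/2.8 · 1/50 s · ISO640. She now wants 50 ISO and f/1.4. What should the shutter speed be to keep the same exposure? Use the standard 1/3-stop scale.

1/15s

ISO: 640 → 500 → 400 → 320 → 250 → 200 → 160 → 125 → 100 → 80 → 64 → 50 — 3 2/3 stops lower (darker).
Aperture: f/2.8 → f/2.5 → f/2.2 → f/2 → f/1.8 → f/1.6 → f/1.4 — 2 stops wider (brighter).
Net change so far: 1 2/3 stops darker. Offset with the shutter speed: 1/50 → 1/40 → 1/30 → 1/25 → 1/20 → 1/15.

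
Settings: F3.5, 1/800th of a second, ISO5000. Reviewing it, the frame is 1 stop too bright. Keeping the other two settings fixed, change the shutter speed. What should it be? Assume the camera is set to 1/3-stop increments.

Overexposed by 1 stop → need 1 stop darker.
Shutter speed: 1/800 → 1/1000 → 1/1250 → 1/1600.

1/1600s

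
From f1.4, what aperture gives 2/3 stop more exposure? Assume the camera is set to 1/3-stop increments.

Aperture: f/1.4 → f/1.2 → f/1.1 — 2/3 stop wider (brighter).

f/1.1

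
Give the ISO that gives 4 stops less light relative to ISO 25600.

ISO 1600

ISO: 25600 → 12800 → 6400 → 3200 → 1600 — 4 stops lower (darker).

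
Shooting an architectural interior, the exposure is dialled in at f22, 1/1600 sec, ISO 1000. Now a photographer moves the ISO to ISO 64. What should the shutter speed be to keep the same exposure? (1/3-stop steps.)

ISO: 1000 → 800 → 640 → 500 → 400 → 320 → 250 → 200 → 160 → 125 → 100 → 80 → 64 — 4 stops dropped (darker).
Need 4 stops brighter from the shutter speed: 1/1600 → 1/1250 → 1/1000 → 1/800 → 1/640 → 1/500 → 1/400 → 1/320 → 1/250 → 1/200 → 1/160 → 1/125 → 1/100.

1/100s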